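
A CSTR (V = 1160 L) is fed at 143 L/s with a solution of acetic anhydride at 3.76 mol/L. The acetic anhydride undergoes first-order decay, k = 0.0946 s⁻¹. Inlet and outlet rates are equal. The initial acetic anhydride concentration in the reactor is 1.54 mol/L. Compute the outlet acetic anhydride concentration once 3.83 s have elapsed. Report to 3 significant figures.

Accumulation = in − out − consumed: V dC/dt = Q C_in − Q C − k V C.
dC/dt = (Q/V) C_in − (Q/V + k) C; effective rate a = Q/V + k = 0.12328 + 0.0946 = 0.21788 s⁻¹.
C_ss = Q C_in/(Q + kV) = 2.1274 mol/L; C(t) = C_ss + (C₀ − C_ss) e^(−a t).
C(3.83) = 2.1274 + (-0.58744)·e^(−0.21788·3.83) = 2.1274 + (-0.58744)·0.43411 = 1.8724 mol/L.

1.87 mol/L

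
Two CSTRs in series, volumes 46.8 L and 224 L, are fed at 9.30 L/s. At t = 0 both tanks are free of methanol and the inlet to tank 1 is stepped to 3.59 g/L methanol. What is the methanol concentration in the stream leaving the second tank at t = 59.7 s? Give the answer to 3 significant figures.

Time constants: τᵢ = Vᵢ/Q for each well-mixed tank.
τ₁ = 46.8/9.30 = 5.0323 s; τ₂ = 224/9.30 = 24.086 s.
Solving the cascade with C₁(0)=C₂(0)=0 gives C₂(t) = C_in[1 − (τ₁ e^(−t/τ₁) − τ₂ e^(−t/τ₂))/(τ₁ − τ₂)].
At t = 59.7: e^(−t/τ₁) = 7.0431e-06, e^(−t/τ₂) = 0.083859.
C₂ = 3.59·[1 − (5.0323·7.0431e-06 − 24.086·0.083859)/(-19.054)] = 3.59·0.89399 = 3.2094 g/L.

3.21 g/L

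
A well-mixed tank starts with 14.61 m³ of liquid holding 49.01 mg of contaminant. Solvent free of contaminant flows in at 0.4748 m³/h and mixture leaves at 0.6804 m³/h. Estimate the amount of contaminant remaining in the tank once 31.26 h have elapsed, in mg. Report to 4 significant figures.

Let m(t) be the amount of contaminant. Volume: V(t) = V₀ + (Q_in − Q_out) t = 14.61 − 0.205600 t; V(31.26) = 8.18294 m³.
No contaminant enters, so dm/dt = −Q_out · (m/V).
dm/m = −Q_out dt/(V₀ − 0.205600 t); integrating gives ln(m/m₀) = −(Q_out/(Q_in−Q_out)) ln(V/V₀).
m = m₀ (V₀/V)^(Q_out/(Q_in−Q_out)) = 49.01 × (14.61/8.18294)^(-3.30934) = 7.19763 mg.

7.198 mg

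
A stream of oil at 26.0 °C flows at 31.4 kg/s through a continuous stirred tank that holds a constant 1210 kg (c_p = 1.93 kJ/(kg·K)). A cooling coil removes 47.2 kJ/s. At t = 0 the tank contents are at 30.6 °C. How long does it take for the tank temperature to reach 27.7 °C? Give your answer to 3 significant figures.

29.9 s

M c_p dT/dt = ṁ c_p (T_in − T) − Q̇.
τ = M/ṁ = 38.535 s; T_ss = T_in − Q̇/(ṁ c_p) = 25.221 °C.
T(t) = T_ss + (T₀ − T_ss) e^(−t/τ). Set T = 27.7:
e^(−t/τ) = (27.7 − 25.221)/(30.6 − 25.221) = 0.46085
t = −38.535 · ln(0.46085) = 29.852 s.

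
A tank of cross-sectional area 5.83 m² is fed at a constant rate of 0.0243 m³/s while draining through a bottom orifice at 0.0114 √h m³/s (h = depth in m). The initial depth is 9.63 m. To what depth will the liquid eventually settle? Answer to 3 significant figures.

4.54 m

Unsteady balance on liquid volume: A dh/dt = Q_in − 0.0114 √h. At steady state dh/dt = 0:
Q_in = 0.0114 √h_ss ⇒ √h_ss = 0.0243/0.0114 = 2.1316.
h_ss = 2.1316² = 4.5436 m. (Since h₀ = 9.63 m > h_ss, the level will fall toward this value.)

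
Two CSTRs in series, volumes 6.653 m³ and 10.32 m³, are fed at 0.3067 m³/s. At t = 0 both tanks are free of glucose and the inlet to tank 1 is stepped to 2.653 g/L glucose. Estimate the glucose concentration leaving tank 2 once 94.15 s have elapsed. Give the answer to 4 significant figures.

Time constants: τᵢ = Vᵢ/Q for each well-mixed tank.
τ₁ = 6.653/0.3067 = 21.6922 s; τ₂ = 10.32/0.3067 = 33.6485 s.
Solving the cascade with C₁(0)=C₂(0)=0 gives C₂(t) = C_in[1 − (τ₁ e^(−t/τ₁) − τ₂ e^(−t/τ₂))/(τ₁ − τ₂)].
At t = 94.15: e^(−t/τ₁) = 0.0130330, e^(−t/τ₂) = 0.0609292.
C₂ = 2.653·[1 − (21.6922·0.0130330 − 33.6485·0.0609292)/(-11.9563)] = 2.653·0.852173 = 2.26082 g/L.

2.261 g/L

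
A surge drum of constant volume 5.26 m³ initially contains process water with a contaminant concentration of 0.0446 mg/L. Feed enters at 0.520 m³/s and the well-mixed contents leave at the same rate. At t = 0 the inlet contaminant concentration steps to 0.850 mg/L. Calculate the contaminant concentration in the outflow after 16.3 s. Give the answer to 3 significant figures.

Mass balance on the solute (V constant): V dC/dt = Q(C_in − C).
Time constant τ = V/Q = 5.26/0.520 = 10.115 s.
C approaches C_in exponentially: C(t) = C_in + (C₀ − C_in) e^(−t/τ).
C(16.3) = 0.850 + (0.0446 − 0.850)·e^(−16.3/10.115) = 0.850 + (-0.80540)·0.19961 = 0.68924 mg/L.

0.689 mg/L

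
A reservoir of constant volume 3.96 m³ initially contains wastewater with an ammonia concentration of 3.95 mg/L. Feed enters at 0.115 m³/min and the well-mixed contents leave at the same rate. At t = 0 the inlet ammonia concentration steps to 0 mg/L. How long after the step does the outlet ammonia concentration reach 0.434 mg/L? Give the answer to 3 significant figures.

Accumulation = in − out for the solute gives V dC/dt = Q(C_in − C), so τ = V/Q = 34.435 min.
C(t) = C_in + (C₀ − C_in) e^(−t/τ). Set C = 0.434 and solve for t:
e^(−t/τ) = (C − C_in)/(C₀ − C_in) = (0.434 − 0)/(3.95 − 0) = 0.10987
t = −τ ln(…) = 34.435 × 2.2084 = 76.047 min.

76.0 min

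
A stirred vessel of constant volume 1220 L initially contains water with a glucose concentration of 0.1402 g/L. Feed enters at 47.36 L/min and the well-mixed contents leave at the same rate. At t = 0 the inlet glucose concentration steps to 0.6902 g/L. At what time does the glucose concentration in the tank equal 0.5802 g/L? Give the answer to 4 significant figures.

41.46 min

Species balance on the tank: V dC/dt = Q(C_in − C), so τ = V/Q = 25.7601 min.
C(t) = C_in + (C₀ − C_in) e^(−t/τ). Set C = 0.5802 and solve for t:
e^(−t/τ) = (C − C_in)/(C₀ − C_in) = (0.5802 − 0.6902)/(0.1402 − 0.6902) = 0.200000
t = −τ ln(…) = 25.7601 × 1.60944 = 41.4593 min.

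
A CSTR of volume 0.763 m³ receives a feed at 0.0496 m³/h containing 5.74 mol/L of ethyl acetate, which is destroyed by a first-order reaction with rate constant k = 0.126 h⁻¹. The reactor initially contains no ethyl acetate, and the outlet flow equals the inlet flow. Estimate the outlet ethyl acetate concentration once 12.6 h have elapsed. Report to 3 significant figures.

1.78 mol/L

V dC/dt = Q(C_in − C) − k V C.
dC/dt = (Q/V) C_in − (Q/V + k) C; effective rate a = Q/V + k = 0.065007 + 0.126 = 0.19101 h⁻¹.
C_ss = Q C_in/(Q + kV) = 1.9535 mol/L; C(t) = C_ss + (C₀ − C_ss) e^(−a t).
C(12.6) = 1.9535 + (-1.9535)·e^(−0.19101·12.6) = 1.9535 + (-1.9535)·0.090114 = 1.7775 mol/L.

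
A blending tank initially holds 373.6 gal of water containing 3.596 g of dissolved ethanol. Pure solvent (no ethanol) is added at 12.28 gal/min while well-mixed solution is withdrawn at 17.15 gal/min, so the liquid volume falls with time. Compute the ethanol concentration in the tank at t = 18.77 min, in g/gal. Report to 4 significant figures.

Total volume: dV/dt = Q_in − Q_out = -4.87000 gal/min, so V(t) = 373.6 − 4.87000 t and V(18.77) = 282.190 gal.
Species balance (pure solvent in): dm/dt = −Q_out · m/V(t).
dm/m = −Q_out dt/(V₀ − 4.87000 t); integrating gives ln(m/m₀) = −(Q_out/(Q_in−Q_out)) ln(V/V₀).
m = m₀ (V₀/V)^(Q_out/(Q_in−Q_out)) = 3.596 × (373.6/282.190)^(-3.52156) = 1.33864 g.
C = m/V = 1.33864/282.190 = 0.00474376 g/gal.

0.004744 g/gal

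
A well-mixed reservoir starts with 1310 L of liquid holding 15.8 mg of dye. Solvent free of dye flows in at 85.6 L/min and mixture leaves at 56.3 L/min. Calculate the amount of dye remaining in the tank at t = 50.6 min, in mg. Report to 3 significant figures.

Let m(t) be the amount of dye. Volume: V(t) = V₀ + (Q_in − Q_out) t = 1310 + 29.300 t; V(50.6) = 2792.6 L.
No dye enters, so dm/dt = −Q_out · (m/V).
Separate: dm/m = −Q_out dt/V(t) ⇒ ln(m/m₀) = −(Q_out/(Q_in−Q_out)) ln(V/V₀).
m = m₀ (V₀/V)^(Q_out/(Q_in−Q_out)) = 15.8 × (1310/2792.6)^(1.9215) = 3.6897 mg.

3.69 mg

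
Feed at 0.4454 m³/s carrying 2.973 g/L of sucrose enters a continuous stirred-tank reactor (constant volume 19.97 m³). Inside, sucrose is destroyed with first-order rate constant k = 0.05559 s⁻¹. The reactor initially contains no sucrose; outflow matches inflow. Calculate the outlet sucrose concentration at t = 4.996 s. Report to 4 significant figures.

Accumulation = in − out − consumed: V dC/dt = Q C_in − Q C − k V C.
dC/dt = (Q/V) C_in − (Q/V + k) C; effective rate a = Q/V + k = 0.0223035 + 0.05559 = 0.0778935 s⁻¹.
C_ss = Q C_in/(Q + kV) = 0.851268 g/L; C(t) = C_ss + (C₀ − C_ss) e^(−a t).
C(4.996) = 0.851268 + (-0.851268)·e^(−0.0778935·4.996) = 0.851268 + (-0.851268)·0.677629 = 0.274424 g/L.

0.2744 g/L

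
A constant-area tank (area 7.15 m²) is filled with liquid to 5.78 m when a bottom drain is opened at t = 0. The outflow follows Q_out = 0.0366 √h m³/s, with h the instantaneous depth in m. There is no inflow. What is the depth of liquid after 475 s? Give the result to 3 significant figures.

Volume balance on the tank: A dh/dt = −0.0366 √h.
Separate and integrate: 2(√h − √h₀) = −(0.0366/A) t.
√h = √5.78 − 0.0366·475/(2·7.15) = 2.4042 − 1.2157 = 1.1884.
h = 1.1884² = 1.4124 m.

1.41 m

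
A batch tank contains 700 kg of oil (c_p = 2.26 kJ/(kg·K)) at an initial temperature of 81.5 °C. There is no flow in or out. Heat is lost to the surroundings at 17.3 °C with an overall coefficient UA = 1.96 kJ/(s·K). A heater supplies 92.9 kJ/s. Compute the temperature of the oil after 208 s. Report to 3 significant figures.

77.7 °C

M c_p dT/dt = −UA(T − T_amb) + Q̇.
dT/dt = (T_ss − T)/τ with T_ss = T_amb + Q̇/UA = 17.3 + 92.9/1.96 = 64.698 °C, τ = M c_p/UA = 700·2.26/1.96 = 807.14 s.
This is linear first-order; T(t) = T_ss + (T₀ − T_ss) e^(−t/τ).
T(208) = 64.698 + (16.802)·0.77283 = 77.683 °C.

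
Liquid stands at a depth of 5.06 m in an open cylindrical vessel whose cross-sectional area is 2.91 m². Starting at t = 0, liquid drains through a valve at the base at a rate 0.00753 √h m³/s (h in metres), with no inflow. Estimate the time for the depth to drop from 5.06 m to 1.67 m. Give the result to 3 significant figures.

A dh/dt = −Q_out = −0.00753 √h.
This is separable: 2 d(√h)/dt = −0.00753/A, so √h = √h₀ − (0.00753/(2A)) t.
t = 2A(√h₀ − √h)/0.00753 = 2·2.91·(√5.06 − √1.67)/0.00753
  = 5.8200 × (2.2494 − 1.2923) / 0.00753 = 739.80 s.

740 s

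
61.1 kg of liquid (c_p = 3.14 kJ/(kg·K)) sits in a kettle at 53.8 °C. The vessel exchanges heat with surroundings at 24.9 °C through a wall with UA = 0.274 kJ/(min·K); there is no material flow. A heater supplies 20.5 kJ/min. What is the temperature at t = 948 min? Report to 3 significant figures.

87.9 °C

M c_p dT/dt = −UA(T − T_amb) + Q̇.
dT/dt = (T_ss − T)/τ with T_ss = T_amb + Q̇/UA = 24.9 + 20.5/0.274 = 99.718 °C, τ = M c_p/UA = 61.1·3.14/0.274 = 700.20 min.
This is linear first-order; T(t) = T_ss + (T₀ − T_ss) e^(−t/τ).
T(948) = 99.718 + (-45.918)·0.25823 = 87.860 °C.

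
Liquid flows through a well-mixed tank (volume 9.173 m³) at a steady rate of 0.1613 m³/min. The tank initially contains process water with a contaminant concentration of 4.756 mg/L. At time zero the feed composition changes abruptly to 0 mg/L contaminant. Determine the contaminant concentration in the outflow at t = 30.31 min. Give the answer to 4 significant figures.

Species balance on the tank: V dC/dt = Q(C_in − C).
Rewrite as dC/dt + C/τ = C_in/τ, τ = V/Q = 56.8692 min.
C approaches C_in exponentially: C(t) = C_in + (C₀ − C_in) e^(−t/τ).
C(30.31) = 0 + (4.756 − 0)·e^(−30.31/56.8692) = 0 + (4.75600)·0.586855 = 2.79108 mg/L.

2.791 mg/L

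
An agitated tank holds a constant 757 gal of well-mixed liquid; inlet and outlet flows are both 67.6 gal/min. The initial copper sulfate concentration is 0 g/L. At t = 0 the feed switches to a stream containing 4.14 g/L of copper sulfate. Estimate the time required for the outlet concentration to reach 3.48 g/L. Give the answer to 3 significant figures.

Mass balance on the solute (V constant): V dC/dt = Q(C_in − C), so τ = V/Q = 11.198 min.
C(t) = C_in + (C₀ − C_in) e^(−t/τ). Set C = 3.48 and solve for t:
e^(−t/τ) = (C − C_in)/(C₀ − C_in) = (3.48 − 4.14)/(0 − 4.14) = 0.15942
t = −τ ln(…) = 11.198 × 1.8362 = 20.562 min.

20.6 min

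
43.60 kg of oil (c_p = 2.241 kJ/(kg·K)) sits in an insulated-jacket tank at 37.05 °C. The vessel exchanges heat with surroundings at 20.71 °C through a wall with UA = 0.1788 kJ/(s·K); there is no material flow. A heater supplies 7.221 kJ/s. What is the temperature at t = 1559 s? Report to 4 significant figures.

59.71 °C

M c_p dT/dt = −UA(T − T_amb) + Q̇.
dT/dt = (T_ss − T)/τ with T_ss = T_amb + Q̇/UA = 20.71 + 7.221/0.1788 = 61.0959 °C, τ = M c_p/UA = 43.60·2.241/0.1788 = 546.463 s.
This is linear first-order; T(t) = T_ss + (T₀ − T_ss) e^(−t/τ).
T(1559) = 61.0959 + (-24.0459)·0.0576773 = 59.7090 °C.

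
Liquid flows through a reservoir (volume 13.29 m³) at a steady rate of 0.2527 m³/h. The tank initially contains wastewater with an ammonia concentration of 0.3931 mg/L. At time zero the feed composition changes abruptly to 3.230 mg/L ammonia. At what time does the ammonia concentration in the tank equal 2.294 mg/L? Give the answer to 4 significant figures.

Unsteady species balance (constant V, well mixed): V dC/dt = Q(C_in − C), so τ = V/Q = 52.5920 h.
C(t) = C_in + (C₀ − C_in) e^(−t/τ). Set C = 2.294 and solve for t:
e^(−t/τ) = (C − C_in)/(C₀ − C_in) = (2.294 − 3.230)/(0.3931 − 3.230) = 0.329938
t = −τ ln(…) = 52.5920 × 1.10885 = 58.3167 h.

58.32 h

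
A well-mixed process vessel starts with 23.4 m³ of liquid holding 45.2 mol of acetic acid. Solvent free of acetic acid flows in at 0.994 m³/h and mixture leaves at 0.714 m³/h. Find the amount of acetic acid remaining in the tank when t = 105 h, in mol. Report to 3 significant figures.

5.67 mol

Total volume: dV/dt = Q_in − Q_out = 0.28000 m³/h, so V(t) = 23.4 + 0.28000 t and V(105) = 52.800 m³.
Species balance (pure solvent in): dm/dt = −Q_out · m/V(t).
Separate: dm/m = −Q_out dt/V(t) ⇒ ln(m/m₀) = −(Q_out/(Q_in−Q_out)) ln(V/V₀).
m = m₀ (V₀/V)^(Q_out/(Q_in−Q_out)) = 45.2 × (23.4/52.800)^(2.5500) = 5.6744 mol.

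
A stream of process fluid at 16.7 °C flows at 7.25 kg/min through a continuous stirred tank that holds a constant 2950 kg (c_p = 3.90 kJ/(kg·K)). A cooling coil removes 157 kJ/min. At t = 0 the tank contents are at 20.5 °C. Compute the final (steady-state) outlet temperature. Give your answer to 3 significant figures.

M c_p dT/dt = ṁ c_p (T_in − T) − Q̇.
At steady state dT/dt = 0 ⇒ T_ss = T_in − Q̇/(ṁ c_p) = 16.7 − 157/(7.25·3.90) = 11.147 °C.

11.1 °C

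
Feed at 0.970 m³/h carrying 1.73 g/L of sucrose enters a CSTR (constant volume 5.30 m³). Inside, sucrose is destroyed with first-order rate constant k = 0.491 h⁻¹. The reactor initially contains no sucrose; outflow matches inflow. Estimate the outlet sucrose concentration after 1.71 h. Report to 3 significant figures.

0.321 g/L

Species balance: V dC/dt = Q C_in − Q C − k V C.
This is linear with rate a = Q/V + k = 0.67402 h⁻¹.
C_ss = Q C_in/(Q + kV) = 0.46975 g/L; C(t) = C_ss + (C₀ − C_ss) e^(−a t).
C(1.71) = 0.46975 + (-0.46975)·e^(−0.67402·1.71) = 0.46975 + (-0.46975)·0.31582 = 0.32139 g/L.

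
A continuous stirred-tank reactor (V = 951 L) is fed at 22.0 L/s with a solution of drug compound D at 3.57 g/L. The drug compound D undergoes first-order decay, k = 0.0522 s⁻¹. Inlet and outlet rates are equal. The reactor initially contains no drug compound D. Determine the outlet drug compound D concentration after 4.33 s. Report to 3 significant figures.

0.305 g/L

Accumulation = in − out − consumed: V dC/dt = Q C_in − Q C − k V C.
This is linear with rate a = Q/V + k = 0.075334 s⁻¹.
C_ss = Q C_in/(Q + kV) = 1.0963 g/L; C(t) = C_ss + (C₀ − C_ss) e^(−a t).
C(4.33) = 1.0963 + (-1.0963)·e^(−0.075334·4.33) = 1.0963 + (-1.0963)·0.72166 = 0.30513 g/L.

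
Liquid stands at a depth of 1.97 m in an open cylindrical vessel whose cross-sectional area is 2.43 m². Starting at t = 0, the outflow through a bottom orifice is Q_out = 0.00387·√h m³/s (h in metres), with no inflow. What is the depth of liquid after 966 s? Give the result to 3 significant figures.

Mass balance (ρ constant): A dh/dt = −0.00387 √h.
Separate and integrate: 2(√h − √h₀) = −(0.00387/A) t.
√h = √1.97 − 0.00387·966/(2·2.43) = 1.4036 − 0.76922 = 0.63434.
h = 0.63434² = 0.40239 m.

0.402 m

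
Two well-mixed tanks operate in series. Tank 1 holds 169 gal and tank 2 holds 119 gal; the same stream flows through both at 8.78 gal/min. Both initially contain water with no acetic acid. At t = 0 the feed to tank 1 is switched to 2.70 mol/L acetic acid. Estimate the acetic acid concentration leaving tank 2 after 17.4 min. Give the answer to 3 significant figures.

0.784 mol/L

Species balance on tank i: dCᵢ/dt = (Cᵢ₋₁ − Cᵢ)/τᵢ with τᵢ = Vᵢ/Q.
τ₁ = 169/8.78 = 19.248 min; τ₂ = 119/8.78 = 13.554 min.
Tank 1: C₁ = C_in(1 − e^(−t/τ₁)). Tank 2 (τ₁ ≠ τ₂): C₂ = C_in[1 − (τ₁ e^(−t/τ₁) − τ₂ e^(−t/τ₂))/(τ₁ − τ₂)].
At t = 17.4: e^(−t/τ₁) = 0.40496, e^(−t/τ₂) = 0.27698.
C₂ = 2.70·[1 − (19.248·0.40496 − 13.554·0.27698)/(5.6948)] = 2.70·0.29047 = 0.78426 mol/L.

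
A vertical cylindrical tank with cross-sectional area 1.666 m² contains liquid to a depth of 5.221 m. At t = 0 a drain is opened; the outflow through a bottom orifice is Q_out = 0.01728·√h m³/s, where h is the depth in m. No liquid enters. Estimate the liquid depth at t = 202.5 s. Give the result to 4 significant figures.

A dh/dt = −Q_out = −0.01728 √h.
Separate and integrate: 2(√h − √h₀) = −(0.01728/A) t.
√h = √5.221 − 0.01728·202.5/(2·1.666) = 2.28495 − 1.05018 = 1.23477.
h = 1.23477² = 1.52466 m.

1.525 m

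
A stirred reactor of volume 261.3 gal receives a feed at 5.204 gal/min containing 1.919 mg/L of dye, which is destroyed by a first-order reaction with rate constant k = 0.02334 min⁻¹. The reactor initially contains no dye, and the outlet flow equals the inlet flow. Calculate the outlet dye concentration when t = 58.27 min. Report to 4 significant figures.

Species balance: V dC/dt = Q C_in − Q C − k V C.
dC/dt = (Q/V) C_in − (Q/V + k) C; effective rate a = Q/V + k = 0.0199158 + 0.02334 = 0.0432558 min⁻¹.
C_ss = Q C_in/(Q + kV) = 0.883545 mg/L; C(t) = C_ss + (C₀ − C_ss) e^(−a t).
C(58.27) = 0.883545 + (-0.883545)·e^(−0.0432558·58.27) = 0.883545 + (-0.883545)·0.0804181 = 0.812492 mg/L.

0.8125 mg/L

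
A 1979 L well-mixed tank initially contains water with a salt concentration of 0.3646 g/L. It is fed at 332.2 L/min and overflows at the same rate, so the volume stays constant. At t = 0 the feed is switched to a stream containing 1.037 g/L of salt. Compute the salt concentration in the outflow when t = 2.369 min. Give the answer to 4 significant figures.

0.5852 g/L

Transient balance on the dissolved component: V dC/dt = Q(C_in − C).
So dC/dt = (C_in − C)/τ with τ = V/Q = 1979/332.2 = 5.95725 min.
This is linear first-order; C(t) = C_in + (C₀ − C_in) e^(−t/τ).
C(2.369) = 1.037 + (0.3646 − 1.037)·e^(−2.369/5.95725) = 1.037 + (-0.672400)·0.671886 = 0.585224 g/L.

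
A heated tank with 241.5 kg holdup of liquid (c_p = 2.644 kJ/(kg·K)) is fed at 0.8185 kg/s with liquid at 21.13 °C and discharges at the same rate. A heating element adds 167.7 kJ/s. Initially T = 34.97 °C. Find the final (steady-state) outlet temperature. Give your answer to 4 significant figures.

M c_p dT/dt = ṁ c_p (T_in − T) + Q̇.
At steady state dT/dt = 0 ⇒ T_ss = T_in + Q̇/(ṁ c_p) = 21.13 + 167.7/(0.8185·2.644) = 98.6213 °C.

98.62 °C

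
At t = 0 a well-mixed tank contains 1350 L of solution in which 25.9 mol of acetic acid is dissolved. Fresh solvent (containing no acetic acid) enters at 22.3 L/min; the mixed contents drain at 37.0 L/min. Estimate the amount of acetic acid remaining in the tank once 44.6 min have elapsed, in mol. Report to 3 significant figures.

Total volume: dV/dt = Q_in − Q_out = -14.700 L/min, so V(t) = 1350 − 14.700 t and V(44.6) = 694.38 L.
No acetic acid enters, so dm/dt = −Q_out · (m/V).
dm/m = −Q_out dt/(V₀ − 14.700 t); integrating gives ln(m/m₀) = −(Q_out/(Q_in−Q_out)) ln(V/V₀).
m = m₀ (V₀/V)^(Q_out/(Q_in−Q_out)) = 25.9 × (1350/694.38)^(-2.5170) = 4.8590 mol.

4.86 mol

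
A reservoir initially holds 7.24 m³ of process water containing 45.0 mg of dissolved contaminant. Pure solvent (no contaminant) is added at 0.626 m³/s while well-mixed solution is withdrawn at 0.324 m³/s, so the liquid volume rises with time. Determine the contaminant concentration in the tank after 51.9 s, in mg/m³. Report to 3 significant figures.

Let m(t) be the amount of contaminant. Volume: V(t) = V₀ + (Q_in − Q_out) t = 7.24 + 0.30200 t; V(51.9) = 22.914 m³.
No contaminant enters, so dm/dt = −Q_out · (m/V).
Separate: dm/m = −Q_out dt/V(t) ⇒ ln(m/m₀) = −(Q_out/(Q_in−Q_out)) ln(V/V₀).
m = m₀ (V₀/V)^(Q_out/(Q_in−Q_out)) = 45.0 × (7.24/22.914)^(1.0728) = 13.074 mg.
C = m/V = 13.074/22.914 = 0.57057 mg/m³.

0.571 mg/m³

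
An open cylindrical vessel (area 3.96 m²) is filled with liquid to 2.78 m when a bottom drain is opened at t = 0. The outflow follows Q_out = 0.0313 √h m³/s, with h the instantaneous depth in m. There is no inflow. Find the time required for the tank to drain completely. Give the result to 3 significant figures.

422 s

A dh/dt = −Q_out = −0.0313 √h.
∫ h^(−1/2) dh = −(0.0313/A) ∫ dt, giving 2√h = 2√h₀ − (0.0313/A) t.
Tank is empty when √h = 0: t_empty = 2A√h₀/0.0313.
t_empty = 2·3.96·√2.78/0.0313 = 7.9200·1.6673/0.0313 = 421.89 s.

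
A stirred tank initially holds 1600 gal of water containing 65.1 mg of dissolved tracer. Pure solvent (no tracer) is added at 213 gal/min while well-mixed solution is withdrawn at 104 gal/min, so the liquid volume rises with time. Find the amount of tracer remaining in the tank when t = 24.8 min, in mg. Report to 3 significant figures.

Total volume: dV/dt = Q_in − Q_out = 109.00 gal/min, so V(t) = 1600 + 109.00 t and V(24.8) = 4303.2 gal.
Solute balance: dm/dt = 0 − Q_out C = −Q_out m/V(t).
Separate: dm/m = −Q_out dt/V(t) ⇒ ln(m/m₀) = −(Q_out/(Q_in−Q_out)) ln(V/V₀).
m = m₀ (V₀/V)^(Q_out/(Q_in−Q_out)) = 65.1 × (1600/4303.2)^(0.95413) = 25.329 mg.

25.3 mg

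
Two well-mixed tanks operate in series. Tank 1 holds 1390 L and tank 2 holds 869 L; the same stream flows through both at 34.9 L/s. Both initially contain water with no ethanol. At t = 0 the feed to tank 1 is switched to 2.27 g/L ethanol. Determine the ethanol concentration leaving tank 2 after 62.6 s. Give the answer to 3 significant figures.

1.32 g/L

Species balance on tank i: dCᵢ/dt = (Cᵢ₋₁ − Cᵢ)/τᵢ with τᵢ = Vᵢ/Q.
τ₁ = 1390/34.9 = 39.828 s; τ₂ = 869/34.9 = 24.900 s.
Solving the cascade with C₁(0)=C₂(0)=0 gives C₂(t) = C_in[1 − (τ₁ e^(−t/τ₁) − τ₂ e^(−t/τ₂))/(τ₁ − τ₂)].
At t = 62.6: e^(−t/τ₁) = 0.20768, e^(−t/τ₂) = 0.080937.
C₂ = 2.27·[1 − (39.828·0.20768 − 24.900·0.080937)/(14.928)] = 2.27·0.58092 = 1.3187 g/L.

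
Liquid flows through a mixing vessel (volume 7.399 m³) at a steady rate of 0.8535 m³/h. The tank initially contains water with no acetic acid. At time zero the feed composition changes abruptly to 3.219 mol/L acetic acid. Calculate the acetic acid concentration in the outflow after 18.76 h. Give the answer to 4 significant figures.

Accumulation = in − out for the solute gives V dC/dt = Q(C_in − C).
So dC/dt = (C_in − C)/τ with τ = V/Q = 7.399/0.8535 = 8.66901 h.
Integrating: C(t) = C_in + (C₀ − C_in) e^(−t/τ).
C(18.76) = 3.219 + (0 − 3.219)·e^(−18.76/8.66901) = 3.219 + (-3.21900)·0.114861 = 2.84926 mol/L.

2.849 mol/L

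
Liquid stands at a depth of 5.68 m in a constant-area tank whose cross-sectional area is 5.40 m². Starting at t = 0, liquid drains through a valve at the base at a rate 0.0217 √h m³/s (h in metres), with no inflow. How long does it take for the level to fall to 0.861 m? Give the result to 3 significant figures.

724 s

With no inflow, A dh/dt = −0.0217 √h.
This is separable: 2 d(√h)/dt = −0.0217/A, so √h = √h₀ − (0.0217/(2A)) t.
t = 2A(√h₀ − √h)/0.0217 = 2·5.40·(√5.68 − √0.861)/0.0217
  = 10.800 × (2.3833 − 0.92790) / 0.0217 = 724.33 s.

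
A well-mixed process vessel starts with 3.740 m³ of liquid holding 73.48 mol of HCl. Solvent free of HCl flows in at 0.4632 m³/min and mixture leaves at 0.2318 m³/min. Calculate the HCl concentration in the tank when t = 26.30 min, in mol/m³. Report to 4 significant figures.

2.842 mol/m³

Total volume: dV/dt = Q_in − Q_out = 0.231400 m³/min, so V(t) = 3.740 + 0.231400 t and V(26.30) = 9.82582 m³.
No HCl enters, so dm/dt = −Q_out · (m/V).
dm/m = −Q_out dt/(V₀ + 0.231400 t); integrating gives ln(m/m₀) = −(Q_out/(Q_in−Q_out)) ln(V/V₀).
m = m₀ (V₀/V)^(Q_out/(Q_in−Q_out)) = 73.48 × (3.740/9.82582)^(1.00173) = 27.9220 mol.
C = m/V = 27.9220/9.82582 = 2.84170 mol/m³.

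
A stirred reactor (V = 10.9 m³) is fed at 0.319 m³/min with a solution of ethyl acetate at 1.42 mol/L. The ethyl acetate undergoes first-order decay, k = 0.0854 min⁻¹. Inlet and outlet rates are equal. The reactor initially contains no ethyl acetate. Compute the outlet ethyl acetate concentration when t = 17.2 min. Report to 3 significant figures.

0.312 mol/L

Accumulation = in − out − consumed: V dC/dt = Q C_in − Q C − k V C.
dC/dt = (Q/V) C_in − (Q/V + k) C; effective rate a = Q/V + k = 0.029266 + 0.0854 = 0.11467 min⁻¹.
C_ss = Q C_in/(Q + kV) = 0.36242 mol/L; C(t) = C_ss + (C₀ − C_ss) e^(−a t).
C(17.2) = 0.36242 + (-0.36242)·e^(−0.11467·17.2) = 0.36242 + (-0.36242)·0.13914 = 0.31200 mol/L.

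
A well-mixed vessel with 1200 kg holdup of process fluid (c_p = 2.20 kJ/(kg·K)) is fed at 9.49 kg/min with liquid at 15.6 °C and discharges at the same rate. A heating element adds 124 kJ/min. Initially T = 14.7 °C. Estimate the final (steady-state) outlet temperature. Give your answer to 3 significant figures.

21.5 °C

First-law balance (no shaft work): M c_p dT/dt = ṁ c_p (T_in − T) + 124.
At steady state dT/dt = 0 ⇒ T_ss = T_in + Q̇/(ṁ c_p) = 15.6 + 124/(9.49·2.20) = 21.539 °C.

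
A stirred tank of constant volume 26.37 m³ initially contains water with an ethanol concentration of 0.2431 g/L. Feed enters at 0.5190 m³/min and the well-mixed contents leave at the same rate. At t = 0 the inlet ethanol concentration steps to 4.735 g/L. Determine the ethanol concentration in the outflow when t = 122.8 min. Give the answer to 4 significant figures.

4.334 g/L

Species balance on the tank: V dC/dt = Q(C_in − C).
Rewrite as dC/dt + C/τ = C_in/τ, τ = V/Q = 50.8092 min.
Solution: C(t) = C_in + (C₀ − C_in) e^(−t/τ).
C(122.8) = 4.735 + (0.2431 − 4.735)·e^(−122.8/50.8092) = 4.735 + (-4.49190)·0.0891992 = 4.33433 g/L.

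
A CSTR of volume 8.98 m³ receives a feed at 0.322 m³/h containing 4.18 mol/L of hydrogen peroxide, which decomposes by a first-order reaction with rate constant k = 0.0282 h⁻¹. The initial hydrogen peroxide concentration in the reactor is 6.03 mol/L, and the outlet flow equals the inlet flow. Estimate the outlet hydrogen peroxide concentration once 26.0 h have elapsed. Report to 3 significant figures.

3.04 mol/L

Accumulation = in − out − consumed: V dC/dt = Q C_in − Q C − k V C.
This is linear with rate a = Q/V + k = 0.064057 h⁻¹.
C_ss = Q C_in/(Q + kV) = 2.3398 mol/L; C(t) = C_ss + (C₀ − C_ss) e^(−a t).
C(26.0) = 2.3398 + (3.6902)·e^(−0.064057·26.0) = 2.3398 + (3.6902)·0.18910 = 3.0376 mol/L.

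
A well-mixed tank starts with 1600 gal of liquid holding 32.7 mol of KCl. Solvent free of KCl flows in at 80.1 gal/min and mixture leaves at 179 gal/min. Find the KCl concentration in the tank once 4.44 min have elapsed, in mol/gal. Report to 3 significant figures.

Let m(t) be the amount of KCl. Volume: V(t) = V₀ + (Q_in − Q_out) t = 1600 − 98.900 t; V(4.44) = 1160.9 gal.
No KCl enters, so dm/dt = −Q_out · (m/V).
Separate: dm/m = −Q_out dt/V(t) ⇒ ln(m/m₀) = −(Q_out/(Q_in−Q_out)) ln(V/V₀).
m = m₀ (V₀/V)^(Q_out/(Q_in−Q_out)) = 32.7 × (1600/1160.9)^(-1.8099) = 18.297 mol.
C = m/V = 18.297/1160.9 = 0.015761 mol/gal.

0.0158 mol/gal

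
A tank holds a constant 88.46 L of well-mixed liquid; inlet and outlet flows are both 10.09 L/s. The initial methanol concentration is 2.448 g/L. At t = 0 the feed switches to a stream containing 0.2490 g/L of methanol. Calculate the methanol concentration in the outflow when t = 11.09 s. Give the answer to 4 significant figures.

0.8697 g/L

Mass balance on the solute (V constant): V dC/dt = Q(C_in − C).
So dC/dt = (C_in − C)/τ with τ = V/Q = 88.46/10.09 = 8.76710 s.
This is linear first-order; C(t) = C_in + (C₀ − C_in) e^(−t/τ).
C(11.09) = 0.2490 + (2.448 − 0.2490)·e^(−11.09/8.76710) = 0.2490 + (2.19900)·0.282251 = 0.869671 g/L.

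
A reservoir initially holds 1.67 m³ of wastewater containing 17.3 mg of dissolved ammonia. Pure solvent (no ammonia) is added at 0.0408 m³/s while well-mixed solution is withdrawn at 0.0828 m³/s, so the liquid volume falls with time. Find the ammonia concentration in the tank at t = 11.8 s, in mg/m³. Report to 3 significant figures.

Let m(t) be the amount of ammonia. Volume: V(t) = V₀ + (Q_in − Q_out) t = 1.67 − 0.042000 t; V(11.8) = 1.1744 m³.
No ammonia enters, so dm/dt = −Q_out · (m/V).
dm/m = −Q_out dt/(V₀ − 0.042000 t); integrating gives ln(m/m₀) = −(Q_out/(Q_in−Q_out)) ln(V/V₀).
m = m₀ (V₀/V)^(Q_out/(Q_in−Q_out)) = 17.3 × (1.67/1.1744)^(-1.9714) = 8.6420 mg.
C = m/V = 8.6420/1.1744 = 7.3586 mg/m³.

7.36 mg/m³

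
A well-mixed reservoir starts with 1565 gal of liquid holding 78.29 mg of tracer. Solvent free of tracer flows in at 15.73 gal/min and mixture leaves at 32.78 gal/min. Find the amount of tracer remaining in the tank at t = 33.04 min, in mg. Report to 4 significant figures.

33.20 mg

Let m(t) be the amount of tracer. Volume: V(t) = V₀ + (Q_in − Q_out) t = 1565 − 17.0500 t; V(33.04) = 1001.67 gal.
Solute balance: dm/dt = 0 − Q_out C = −Q_out m/V(t).
dm/m = −Q_out dt/(V₀ − 17.0500 t); integrating gives ln(m/m₀) = −(Q_out/(Q_in−Q_out)) ln(V/V₀).
m = m₀ (V₀/V)^(Q_out/(Q_in−Q_out)) = 78.29 × (1565/1001.67)^(-1.92258) = 33.1993 mg.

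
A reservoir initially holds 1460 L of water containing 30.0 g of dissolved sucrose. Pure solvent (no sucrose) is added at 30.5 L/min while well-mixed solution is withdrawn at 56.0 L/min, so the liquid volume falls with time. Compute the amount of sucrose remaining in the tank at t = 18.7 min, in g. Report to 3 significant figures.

12.6 g

Let m(t) be the amount of sucrose. Volume: V(t) = V₀ + (Q_in − Q_out) t = 1460 − 25.500 t; V(18.7) = 983.15 L.
Solute balance: dm/dt = 0 − Q_out C = −Q_out m/V(t).
Separate: dm/m = −Q_out dt/V(t) ⇒ ln(m/m₀) = −(Q_out/(Q_in−Q_out)) ln(V/V₀).
m = m₀ (V₀/V)^(Q_out/(Q_in−Q_out)) = 30.0 × (1460/983.15)^(-2.1961) = 12.589 g.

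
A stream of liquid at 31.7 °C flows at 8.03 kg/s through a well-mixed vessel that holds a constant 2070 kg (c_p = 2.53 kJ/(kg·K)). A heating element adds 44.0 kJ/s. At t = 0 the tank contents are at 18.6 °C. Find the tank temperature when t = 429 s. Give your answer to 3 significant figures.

Energy balance: M c_p dT/dt = ṁ c_p (T_in − T) + 44.0.
τ = M/ṁ = 257.78 s; T_ss = T_in + Q̇/(ṁ c_p) = 31.7 + 44.0/(8.03·2.53) = 33.866 °C.
This is linear first-order; T(t) = T_ss + (T₀ − T_ss) e^(−t/τ).
T(429) = 33.866 + (-15.266)·e^(−429/257.78) = 33.866 + (-15.266)·0.18934 = 30.975 °C.

31.0 °C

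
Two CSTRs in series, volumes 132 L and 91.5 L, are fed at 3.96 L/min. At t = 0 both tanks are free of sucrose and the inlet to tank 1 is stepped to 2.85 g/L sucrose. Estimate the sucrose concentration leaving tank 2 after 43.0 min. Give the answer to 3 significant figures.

1.29 g/L

Each tank obeys Vᵢ dCᵢ/dt = Q(Cᵢ₋₁ − Cᵢ), so τᵢ = Vᵢ/Q.
τ₁ = 132/3.96 = 33.333 min; τ₂ = 91.5/3.96 = 23.106 min.
Tank 1: C₁ = C_in(1 − e^(−t/τ₁)). Tank 2 (τ₁ ≠ τ₂): C₂ = C_in[1 − (τ₁ e^(−t/τ₁) − τ₂ e^(−t/τ₂))/(τ₁ − τ₂)].
At t = 43.0: e^(−t/τ₁) = 0.27527, e^(−t/τ₂) = 0.15552.
C₂ = 2.85·[1 − (33.333·0.27527 − 23.106·0.15552)/(10.227)] = 2.85·0.45418 = 1.2944 g/L.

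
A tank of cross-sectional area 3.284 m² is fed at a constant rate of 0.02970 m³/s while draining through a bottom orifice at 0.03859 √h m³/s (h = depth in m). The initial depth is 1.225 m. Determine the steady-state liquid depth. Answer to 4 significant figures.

0.5923 m

A dh/dt = Q_in − 0.03859 √h. Steady state requires inflow = outflow:
Q_in = 0.03859 √h_ss ⇒ √h_ss = 0.02970/0.03859 = 0.769629.
h_ss = 0.769629² = 0.592329 m. (Since h₀ = 1.225 m > h_ss, the level will fall toward this value.)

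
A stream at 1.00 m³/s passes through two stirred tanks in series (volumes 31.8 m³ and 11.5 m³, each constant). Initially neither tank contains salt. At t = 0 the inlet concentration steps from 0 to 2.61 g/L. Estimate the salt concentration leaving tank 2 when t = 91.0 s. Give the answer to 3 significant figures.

Species balance on tank i: dCᵢ/dt = (Cᵢ₋₁ − Cᵢ)/τᵢ with τᵢ = Vᵢ/Q.
τ₁ = 31.8/1.00 = 31.800 s; τ₂ = 11.5/1.00 = 11.500 s.
Tank 1: C₁ = C_in(1 − e^(−t/τ₁)). Tank 2 (τ₁ ≠ τ₂): C₂ = C_in[1 − (τ₁ e^(−t/τ₁) − τ₂ e^(−t/τ₂))/(τ₁ − τ₂)].
At t = 91.0: e^(−t/τ₁) = 0.057175, e^(−t/τ₂) = 0.00036594.
C₂ = 2.61·[1 − (31.800·0.057175 − 11.500·0.00036594)/(20.300)] = 2.61·0.91064 = 2.3768 g/L.

2.38 g/L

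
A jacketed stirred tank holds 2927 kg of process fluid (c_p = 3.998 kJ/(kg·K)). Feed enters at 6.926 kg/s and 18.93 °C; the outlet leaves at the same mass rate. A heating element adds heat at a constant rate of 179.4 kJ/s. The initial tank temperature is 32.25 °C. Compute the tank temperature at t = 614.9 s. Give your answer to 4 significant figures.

27.01 °C

First-law balance (no shaft work): M c_p dT/dt = ṁ c_p (T_in − T) + 179.4.
τ = M/ṁ = 422.610 s; T_ss = T_in + Q̇/(ṁ c_p) = 18.93 + 179.4/(6.926·3.998) = 25.4088 °C.
T approaches T_ss exponentially: T(t) = T_ss + (T₀ − T_ss) e^(−t/τ).
T(614.9) = 25.4088 + (6.84116)·e^(−614.9/422.610) = 25.4088 + (6.84116)·0.233399 = 27.0056 °C.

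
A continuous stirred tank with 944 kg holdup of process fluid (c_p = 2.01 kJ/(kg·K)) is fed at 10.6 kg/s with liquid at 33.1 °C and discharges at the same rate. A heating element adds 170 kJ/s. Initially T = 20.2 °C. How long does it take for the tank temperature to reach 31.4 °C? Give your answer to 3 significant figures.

M c_p dT/dt = ṁ c_p (T_in − T) + Q̇.
τ = M/ṁ = 89.057 s; T_ss = T_in + Q̇/(ṁ c_p) = 41.079 °C.
T(t) = T_ss + (T₀ − T_ss) e^(−t/τ). Set T = 31.4:
e^(−t/τ) = (31.4 − 41.079)/(20.2 − 41.079) = 0.46358
t = −89.057 · ln(0.46358) = 68.466 s.

68.5 s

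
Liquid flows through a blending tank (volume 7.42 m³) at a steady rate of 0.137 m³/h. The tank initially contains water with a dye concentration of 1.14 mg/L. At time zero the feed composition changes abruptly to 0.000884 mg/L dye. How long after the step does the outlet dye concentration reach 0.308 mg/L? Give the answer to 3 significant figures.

Species balance: V dC/dt = Q(C_in − C) ⇒ τ = V/Q = 54.161 h.
C(t) = C_in + (C₀ − C_in) e^(−t/τ). Set C = 0.308 and solve for t:
e^(−t/τ) = (C − C_in)/(C₀ − C_in) = (0.308 − 0.000884)/(1.14 − 0.000884) = 0.26961
t = −τ ln(…) = 54.161 × 1.3108 = 70.993 h.

71.0 h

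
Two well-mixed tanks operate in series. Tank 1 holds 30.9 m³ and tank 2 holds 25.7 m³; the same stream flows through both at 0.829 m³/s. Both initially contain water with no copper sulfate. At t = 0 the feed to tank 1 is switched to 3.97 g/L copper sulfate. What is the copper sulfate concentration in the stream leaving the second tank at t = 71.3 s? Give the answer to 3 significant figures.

2.45 g/L

Time constants: τᵢ = Vᵢ/Q for each well-mixed tank.
τ₁ = 30.9/0.829 = 37.274 s; τ₂ = 25.7/0.829 = 31.001 s.
Tank 1: C₁ = C_in(1 − e^(−t/τ₁)). Tank 2 (τ₁ ≠ τ₂): C₂ = C_in[1 − (τ₁ e^(−t/τ₁) − τ₂ e^(−t/τ₂))/(τ₁ − τ₂)].
At t = 71.3: e^(−t/τ₁) = 0.14766, e^(−t/τ₂) = 0.10027.
C₂ = 3.97·[1 − (37.274·0.14766 − 31.001·0.10027)/(6.2726)] = 3.97·0.61814 = 2.4540 g/L.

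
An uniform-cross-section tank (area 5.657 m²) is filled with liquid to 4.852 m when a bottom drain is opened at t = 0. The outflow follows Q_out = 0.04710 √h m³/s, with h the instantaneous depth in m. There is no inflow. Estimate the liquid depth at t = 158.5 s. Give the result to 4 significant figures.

A dh/dt = −Q_out = −0.04710 √h.
Separate and integrate: 2(√h − √h₀) = −(0.04710/A) t.
√h = √4.852 − 0.04710·158.5/(2·5.657) = 2.20273 − 0.659833 = 1.54289.
h = 1.54289² = 2.38052 m.

2.381 m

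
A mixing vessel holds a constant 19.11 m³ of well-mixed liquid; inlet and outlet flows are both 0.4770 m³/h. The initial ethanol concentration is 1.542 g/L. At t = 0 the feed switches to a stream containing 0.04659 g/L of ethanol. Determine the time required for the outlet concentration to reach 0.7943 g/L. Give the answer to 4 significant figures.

Species balance: V dC/dt = Q(C_in − C) ⇒ τ = V/Q = 40.0629 h.
C(t) = C_in + (C₀ − C_in) e^(−t/τ). Set C = 0.7943 and solve for t:
e^(−t/τ) = (C − C_in)/(C₀ − C_in) = (0.7943 − 0.04659)/(1.542 − 0.04659) = 0.500003
t = −τ ln(…) = 40.0629 × 0.693140 = 27.7692 h.

27.77 h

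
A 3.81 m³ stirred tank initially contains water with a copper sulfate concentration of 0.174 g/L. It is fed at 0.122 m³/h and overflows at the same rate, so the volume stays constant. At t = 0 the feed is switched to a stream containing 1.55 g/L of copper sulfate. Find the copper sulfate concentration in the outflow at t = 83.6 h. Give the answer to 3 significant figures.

Mass balance on the solute (V constant): V dC/dt = Q(C_in − C).
Time constant τ = V/Q = 3.81/0.122 = 31.230 h.
Solution: C(t) = C_in + (C₀ − C_in) e^(−t/τ).
C(83.6) = 1.55 + (0.174 − 1.55)·e^(−83.6/31.230) = 1.55 + (-1.3760)·0.068772 = 1.4554 g/L.

1.46 g/L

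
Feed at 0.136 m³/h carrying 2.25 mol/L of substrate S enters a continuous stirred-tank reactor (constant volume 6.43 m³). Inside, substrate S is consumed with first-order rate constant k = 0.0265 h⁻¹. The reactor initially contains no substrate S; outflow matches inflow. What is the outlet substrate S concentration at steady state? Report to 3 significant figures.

Species balance: V dC/dt = Q C_in − Q C − k V C.
Steady state (dC/dt = 0): C_ss = Q C_in/(Q + kV) = C_in/(1 + kV/Q).
C_ss = 0.136·2.25/(0.136 + 0.0265·6.43) = 0.30600/0.30639 = 0.99871 mol/L.

0.999 mol/L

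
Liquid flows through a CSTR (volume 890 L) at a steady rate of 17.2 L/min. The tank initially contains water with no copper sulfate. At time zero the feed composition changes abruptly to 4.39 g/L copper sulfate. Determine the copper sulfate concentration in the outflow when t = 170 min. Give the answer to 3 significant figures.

4.23 g/L

Transient balance on the dissolved component: V dC/dt = Q(C_in − C).
Time constant τ = V/Q = 890/17.2 = 51.744 min.
Integrating: C(t) = C_in + (C₀ − C_in) e^(−t/τ).
C(170) = 4.39 + (0 − 4.39)·e^(−170/51.744) = 4.39 + (-4.3900)·0.037426 = 4.2257 g/L.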